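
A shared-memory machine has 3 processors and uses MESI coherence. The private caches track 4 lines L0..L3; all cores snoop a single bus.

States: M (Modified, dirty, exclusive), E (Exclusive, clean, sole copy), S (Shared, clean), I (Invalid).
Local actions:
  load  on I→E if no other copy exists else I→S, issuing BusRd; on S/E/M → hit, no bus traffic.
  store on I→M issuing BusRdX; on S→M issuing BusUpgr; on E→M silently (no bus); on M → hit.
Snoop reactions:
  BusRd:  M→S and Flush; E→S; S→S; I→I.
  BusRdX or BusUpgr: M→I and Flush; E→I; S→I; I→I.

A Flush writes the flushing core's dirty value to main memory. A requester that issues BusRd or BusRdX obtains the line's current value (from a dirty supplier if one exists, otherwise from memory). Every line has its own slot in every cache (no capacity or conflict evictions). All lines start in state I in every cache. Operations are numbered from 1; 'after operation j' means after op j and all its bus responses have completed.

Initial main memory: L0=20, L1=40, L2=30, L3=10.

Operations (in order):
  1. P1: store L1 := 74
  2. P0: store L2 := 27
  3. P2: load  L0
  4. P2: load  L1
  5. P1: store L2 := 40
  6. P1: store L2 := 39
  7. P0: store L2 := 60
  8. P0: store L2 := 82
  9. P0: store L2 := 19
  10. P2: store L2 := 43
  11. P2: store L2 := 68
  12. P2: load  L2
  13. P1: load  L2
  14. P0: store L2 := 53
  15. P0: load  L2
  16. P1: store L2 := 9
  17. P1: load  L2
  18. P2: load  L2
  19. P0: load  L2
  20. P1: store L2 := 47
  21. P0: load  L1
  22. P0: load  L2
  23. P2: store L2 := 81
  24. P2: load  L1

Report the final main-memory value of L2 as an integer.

memory[L2] = 47

[1] P1: store L1 := 74 | P0:I, P1:M(74), P2:I | bus: BusRdX
[2] P0: store L2 := 27 | P0:M(27), P1:I, P2:I | bus: BusRdX
[3] P2: load  L0 | P0:I, P1:I, P2:E(20) | bus: BusRd
[4] P2: load  L1 | P0:I, P1:S(74), P2:S(74) | bus: BusRd,Flush
[5] P1: store L2 := 40 | P0:I, P1:M(40), P2:I | bus: BusRdX,Flush
[6] P1: store L2 := 39 | P0:I, P1:M(39), P2:I | bus: none
[7] P0: store L2 := 60 | P0:M(60), P1:I, P2:I | bus: BusRdX,Flush
[8] P0: store L2 := 82 | P0:M(82), P1:I, P2:I | bus: none
[9] P0: store L2 := 19 | P0:M(19), P1:I, P2:I | bus: none
[10] P2: store L2 := 43 | P0:I, P1:I, P2:M(43) | bus: BusRdX,Flush
[11] P2: store L2 := 68 | P0:I, P1:I, P2:M(68) | bus: none
[12] P2: load  L2 | P0:I, P1:I, P2:M(68) | bus: none
[13] P1: load  L2 | P0:I, P1:S(68), P2:S(68) | bus: BusRd,Flush
[14] P0: store L2 := 53 | P0:M(53), P1:I, P2:I | bus: BusRdX
[15] P0: load  L2 | P0:M(53), P1:I, P2:I | bus: none
[16] P1: store L2 := 9 | P0:I, P1:M(9), P2:I | bus: BusRdX,Flush
[17] P1: load  L2 | P0:I, P1:M(9), P2:I | bus: none
[18] P2: load  L2 | P0:I, P1:S(9), P2:S(9) | bus: BusRd,Flush
[19] P0: load  L2 | P0:S(9), P1:S(9), P2:S(9) | bus: BusRd
[20] P1: store L2 := 47 | P0:I, P1:M(47), P2:I | bus: BusUpgr
[21] P0: load  L1 | P0:S(74), P1:S(74), P2:S(74) | bus: BusRd
[22] P0: load  L2 | P0:S(47), P1:S(47), P2:I | bus: BusRd,Flush
[23] P2: store L2 := 81 | P0:I, P1:I, P2:M(81) | bus: BusRdX
[24] P2: load  L1 | P0:S(74), P1:S(74), P2:S(74) | bus: none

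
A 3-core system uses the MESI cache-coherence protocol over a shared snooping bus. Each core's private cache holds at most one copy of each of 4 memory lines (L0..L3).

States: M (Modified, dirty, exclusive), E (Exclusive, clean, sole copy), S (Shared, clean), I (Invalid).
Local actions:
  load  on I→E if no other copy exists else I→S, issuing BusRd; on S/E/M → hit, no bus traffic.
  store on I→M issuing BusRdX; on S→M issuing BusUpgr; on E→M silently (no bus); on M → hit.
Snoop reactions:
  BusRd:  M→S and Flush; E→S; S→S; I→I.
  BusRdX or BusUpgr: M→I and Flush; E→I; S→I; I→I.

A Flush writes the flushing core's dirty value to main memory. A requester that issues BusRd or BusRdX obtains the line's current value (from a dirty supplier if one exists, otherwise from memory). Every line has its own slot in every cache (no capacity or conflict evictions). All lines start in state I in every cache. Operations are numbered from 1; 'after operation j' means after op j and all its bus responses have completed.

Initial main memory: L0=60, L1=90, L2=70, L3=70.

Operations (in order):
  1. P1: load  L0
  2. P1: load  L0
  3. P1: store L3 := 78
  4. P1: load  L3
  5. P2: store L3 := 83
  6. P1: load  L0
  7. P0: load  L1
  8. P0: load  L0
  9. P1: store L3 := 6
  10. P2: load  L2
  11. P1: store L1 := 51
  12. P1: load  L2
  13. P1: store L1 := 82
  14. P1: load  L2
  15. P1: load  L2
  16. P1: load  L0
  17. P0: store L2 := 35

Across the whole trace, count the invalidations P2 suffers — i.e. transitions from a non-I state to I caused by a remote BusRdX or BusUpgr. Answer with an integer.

invalidations = 2

  op1 P1: load  L0 → I/E/I on L0; bus BusRd; mem=60
  op2 P1: load  L0 → I/E/I on L0; bus (none); mem=60
  op3 P1: store L3 := 78 → I/M/I on L3; bus BusRdX; mem=70
  op4 P1: load  L3 → I/M/I on L3; bus (none); mem=70
  op5 P2: store L3 := 83 → I/I/M on L3; bus BusRdX Flush; mem=78
  op6 P1: load  L0 → I/E/I on L0; bus (none); mem=60
  op7 P0: load  L1 → E/I/I on L1; bus BusRd; mem=90
  op8 P0: load  L0 → S/S/I on L0; bus BusRd; mem=60
  op9 P1: store L3 := 6 → I/M/I on L3; bus BusRdX Flush; mem=83
  op10 P2: load  L2 → I/I/E on L2; bus BusRd; mem=70
  op11 P1: store L1 := 51 → I/M/I on L1; bus BusRdX; mem=90
  op12 P1: load  L2 → I/S/S on L2; bus BusRd; mem=70
  op13 P1: store L1 := 82 → I/M/I on L1; bus (none); mem=90
  op14 P1: load  L2 → I/S/S on L2; bus (none); mem=70
  op15 P1: load  L2 → I/S/S on L2; bus (none); mem=70
  op16 P1: load  L0 → S/S/I on L0; bus (none); mem=60
  op17 P0: store L2 := 35 → M/I/I on L2; bus BusRdX; mem=70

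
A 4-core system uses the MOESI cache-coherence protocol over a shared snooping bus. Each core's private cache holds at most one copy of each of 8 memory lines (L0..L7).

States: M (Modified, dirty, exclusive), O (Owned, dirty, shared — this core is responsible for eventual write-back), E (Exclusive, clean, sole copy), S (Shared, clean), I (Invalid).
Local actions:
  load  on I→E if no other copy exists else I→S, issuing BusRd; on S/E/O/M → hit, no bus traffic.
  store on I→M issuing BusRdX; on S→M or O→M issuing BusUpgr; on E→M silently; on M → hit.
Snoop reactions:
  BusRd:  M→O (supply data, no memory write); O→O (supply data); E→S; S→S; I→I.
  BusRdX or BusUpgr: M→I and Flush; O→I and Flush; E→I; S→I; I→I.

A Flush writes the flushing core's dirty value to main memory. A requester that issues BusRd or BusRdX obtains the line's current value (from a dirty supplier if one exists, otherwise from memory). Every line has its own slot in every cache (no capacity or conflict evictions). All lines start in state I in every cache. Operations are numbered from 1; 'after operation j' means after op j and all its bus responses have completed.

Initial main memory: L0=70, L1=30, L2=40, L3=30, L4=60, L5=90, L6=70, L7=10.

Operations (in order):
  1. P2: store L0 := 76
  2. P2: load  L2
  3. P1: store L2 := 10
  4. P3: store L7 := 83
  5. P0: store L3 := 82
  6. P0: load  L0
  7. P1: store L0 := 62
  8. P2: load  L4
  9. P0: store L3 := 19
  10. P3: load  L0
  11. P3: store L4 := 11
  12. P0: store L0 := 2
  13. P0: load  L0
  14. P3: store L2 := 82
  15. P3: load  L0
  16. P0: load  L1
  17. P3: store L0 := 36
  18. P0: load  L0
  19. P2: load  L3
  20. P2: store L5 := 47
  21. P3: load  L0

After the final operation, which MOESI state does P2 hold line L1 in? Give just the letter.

step 1: P2: store L0 := 76  ⟶  IIMI  (L0)  txn=BusRdX  M[L0]=70
step 2: P2: load  L2  ⟶  IIEI  (L2)  txn=BusRd  M[L2]=40
step 3: P1: store L2 := 10  ⟶  IMII  (L2)  txn=BusRdX  M[L2]=40
step 4: P3: store L7 := 83  ⟶  IIIM  (L7)  txn=BusRdX  M[L7]=10
step 5: P0: store L3 := 82  ⟶  MIII  (L3)  txn=BusRdX  M[L3]=30
step 6: P0: load  L0  ⟶  SIOI  (L0)  txn=BusRd  M[L0]=70
step 7: P1: store L0 := 62  ⟶  IMII  (L0)  txn=BusRdX+Flush  M[L0]=76
step 8: P2: load  L4  ⟶  IIEI  (L4)  txn=BusRd  M[L4]=60
step 9: P0: store L3 := 19  ⟶  MIII  (L3)  txn=∅  M[L3]=30
step 10: P3: load  L0  ⟶  IOIS  (L0)  txn=BusRd  M[L0]=76
step 11: P3: store L4 := 11  ⟶  IIIM  (L4)  txn=BusRdX  M[L4]=60
step 12: P0: store L0 := 2  ⟶  MIII  (L0)  txn=BusRdX+Flush  M[L0]=62
step 13: P0: load  L0  ⟶  MIII  (L0)  txn=∅  M[L0]=62
step 14: P3: store L2 := 82  ⟶  IIIM  (L2)  txn=BusRdX+Flush  M[L2]=10
step 15: P3: load  L0  ⟶  OIIS  (L0)  txn=BusRd  M[L0]=62
step 16: P0: load  L1  ⟶  EIII  (L1)  txn=BusRd  M[L1]=30
step 17: P3: store L0 := 36  ⟶  IIIM  (L0)  txn=BusUpgr+Flush  M[L0]=2
step 18: P0: load  L0  ⟶  SIIO  (L0)  txn=BusRd  M[L0]=2
step 19: P2: load  L3  ⟶  OISI  (L3)  txn=BusRd  M[L3]=30
step 20: P2: store L5 := 47  ⟶  IIMI  (L5)  txn=BusRdX  M[L5]=90
step 21: P3: load  L0  ⟶  SIIO  (L0)  txn=∅  M[L0]=2

state = I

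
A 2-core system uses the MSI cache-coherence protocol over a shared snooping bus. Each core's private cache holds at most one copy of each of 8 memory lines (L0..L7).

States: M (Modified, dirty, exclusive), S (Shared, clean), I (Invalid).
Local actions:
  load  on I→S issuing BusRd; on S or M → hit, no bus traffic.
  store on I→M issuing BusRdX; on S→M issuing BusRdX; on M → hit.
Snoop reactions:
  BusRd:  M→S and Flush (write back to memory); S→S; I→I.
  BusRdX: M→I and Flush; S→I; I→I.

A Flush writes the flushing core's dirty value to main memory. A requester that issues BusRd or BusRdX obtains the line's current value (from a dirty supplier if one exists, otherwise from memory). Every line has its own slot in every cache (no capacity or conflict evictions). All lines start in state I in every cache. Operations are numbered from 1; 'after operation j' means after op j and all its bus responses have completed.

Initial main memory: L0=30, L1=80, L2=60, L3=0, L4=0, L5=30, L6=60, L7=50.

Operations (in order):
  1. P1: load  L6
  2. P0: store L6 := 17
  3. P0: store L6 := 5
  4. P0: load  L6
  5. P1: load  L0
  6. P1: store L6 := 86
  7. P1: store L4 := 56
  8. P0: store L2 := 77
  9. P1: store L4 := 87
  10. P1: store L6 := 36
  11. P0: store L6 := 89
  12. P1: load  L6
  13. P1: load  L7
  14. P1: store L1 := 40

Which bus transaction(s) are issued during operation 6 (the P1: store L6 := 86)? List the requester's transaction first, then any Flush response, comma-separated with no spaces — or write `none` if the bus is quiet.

step 1: P1: load  L6  ⟶  IS  (L6)  txn=BusRd  M[L6]=60
step 2: P0: store L6 := 17  ⟶  MI  (L6)  txn=BusRdX  M[L6]=60
step 3: P0: store L6 := 5  ⟶  MI  (L6)  txn=∅  M[L6]=60
step 4: P0: load  L6  ⟶  MI  (L6)  txn=∅  M[L6]=60
step 5: P1: load  L0  ⟶  IS  (L0)  txn=BusRd  M[L0]=30
step 6: P1: store L6 := 86  ⟶  IM  (L6)  txn=BusRdX+Flush  M[L6]=5
step 7: P1: store L4 := 56  ⟶  IM  (L4)  txn=BusRdX  M[L4]=0
step 8: P0: store L2 := 77  ⟶  MI  (L2)  txn=BusRdX  M[L2]=60
step 9: P1: store L4 := 87  ⟶  IM  (L4)  txn=∅  M[L4]=0
step 10: P1: store L6 := 36  ⟶  IM  (L6)  txn=∅  M[L6]=5
step 11: P0: store L6 := 89  ⟶  MI  (L6)  txn=BusRdX+Flush  M[L6]=36
step 12: P1: load  L6  ⟶  SS  (L6)  txn=BusRd+Flush  M[L6]=89
step 13: P1: load  L7  ⟶  IS  (L7)  txn=BusRd  M[L7]=50
step 14: P1: store L1 := 40  ⟶  IM  (L1)  txn=BusRdX  M[L1]=80

bus = BusRdX,Flush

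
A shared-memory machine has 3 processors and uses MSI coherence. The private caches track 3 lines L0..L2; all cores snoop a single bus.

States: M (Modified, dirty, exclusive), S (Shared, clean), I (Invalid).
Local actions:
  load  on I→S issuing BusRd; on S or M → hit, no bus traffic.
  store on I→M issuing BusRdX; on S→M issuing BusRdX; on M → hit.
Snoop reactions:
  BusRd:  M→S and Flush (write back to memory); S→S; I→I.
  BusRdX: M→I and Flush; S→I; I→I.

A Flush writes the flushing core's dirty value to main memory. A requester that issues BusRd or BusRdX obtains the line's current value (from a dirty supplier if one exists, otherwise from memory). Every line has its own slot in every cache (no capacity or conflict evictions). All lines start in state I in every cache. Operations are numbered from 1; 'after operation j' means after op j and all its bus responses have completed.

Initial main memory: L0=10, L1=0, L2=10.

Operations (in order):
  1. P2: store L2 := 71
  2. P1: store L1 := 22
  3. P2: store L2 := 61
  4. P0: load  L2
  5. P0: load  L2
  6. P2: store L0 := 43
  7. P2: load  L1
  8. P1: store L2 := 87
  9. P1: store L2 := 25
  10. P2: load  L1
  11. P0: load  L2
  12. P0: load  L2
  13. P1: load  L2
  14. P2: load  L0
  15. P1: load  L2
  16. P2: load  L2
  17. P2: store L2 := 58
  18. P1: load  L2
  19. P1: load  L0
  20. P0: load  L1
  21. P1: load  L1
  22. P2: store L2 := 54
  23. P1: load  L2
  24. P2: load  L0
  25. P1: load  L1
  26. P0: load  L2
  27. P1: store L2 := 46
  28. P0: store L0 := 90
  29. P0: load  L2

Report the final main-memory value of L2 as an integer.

memory[L2] = 46

1. P2: store L2 := 71  bus=[BusRdX]  L2: P0=I P1=I P2=M  mem[L2]=10
2. P1: store L1 := 22  bus=[BusRdX]  L1: P0=I P1=M P2=I  mem[L1]=0
3. P2: store L2 := 61  bus=[-]  L2: P0=I P1=I P2=M  mem[L2]=10
4. P0: load  L2  bus=[BusRd,Flush]  L2: P0=S P1=I P2=S  mem[L2]=61
5. P0: load  L2  bus=[-]  L2: P0=S P1=I P2=S  mem[L2]=61
6. P2: store L0 := 43  bus=[BusRdX]  L0: P0=I P1=I P2=M  mem[L0]=10
7. P2: load  L1  bus=[BusRd,Flush]  L1: P0=I P1=S P2=S  mem[L1]=22
8. P1: store L2 := 87  bus=[BusRdX]  L2: P0=I P1=M P2=I  mem[L2]=61
9. P1: store L2 := 25  bus=[-]  L2: P0=I P1=M P2=I  mem[L2]=61
10. P2: load  L1  bus=[-]  L1: P0=I P1=S P2=S  mem[L1]=22
11. P0: load  L2  bus=[BusRd,Flush]  L2: P0=S P1=S P2=I  mem[L2]=25
12. P0: load  L2  bus=[-]  L2: P0=S P1=S P2=I  mem[L2]=25
13. P1: load  L2  bus=[-]  L2: P0=S P1=S P2=I  mem[L2]=25
14. P2: load  L0  bus=[-]  L0: P0=I P1=I P2=M  mem[L0]=10
15. P1: load  L2  bus=[-]  L2: P0=S P1=S P2=I  mem[L2]=25
16. P2: load  L2  bus=[BusRd]  L2: P0=S P1=S P2=S  mem[L2]=25
17. P2: store L2 := 58  bus=[BusRdX]  L2: P0=I P1=I P2=M  mem[L2]=25
18. P1: load  L2  bus=[BusRd,Flush]  L2: P0=I P1=S P2=S  mem[L2]=58
19. P1: load  L0  bus=[BusRd,Flush]  L0: P0=I P1=S P2=S  mem[L0]=43
20. P0: load  L1  bus=[BusRd]  L1: P0=S P1=S P2=S  mem[L1]=22
21. P1: load  L1  bus=[-]  L1: P0=S P1=S P2=S  mem[L1]=22
22. P2: store L2 := 54  bus=[BusRdX]  L2: P0=I P1=I P2=M  mem[L2]=58
23. P1: load  L2  bus=[BusRd,Flush]  L2: P0=I P1=S P2=S  mem[L2]=54
24. P2: load  L0  bus=[-]  L0: P0=I P1=S P2=S  mem[L0]=43
25. P1: load  L1  bus=[-]  L1: P0=S P1=S P2=S  mem[L1]=22
26. P0: load  L2  bus=[BusRd]  L2: P0=S P1=S P2=S  mem[L2]=54
27. P1: store L2 := 46  bus=[BusRdX]  L2: P0=I P1=M P2=I  mem[L2]=54
28. P0: store L0 := 90  bus=[BusRdX]  L0: P0=M P1=I P2=I  mem[L0]=43
29. P0: load  L2  bus=[BusRd,Flush]  L2: P0=S P1=S P2=I  mem[L2]=46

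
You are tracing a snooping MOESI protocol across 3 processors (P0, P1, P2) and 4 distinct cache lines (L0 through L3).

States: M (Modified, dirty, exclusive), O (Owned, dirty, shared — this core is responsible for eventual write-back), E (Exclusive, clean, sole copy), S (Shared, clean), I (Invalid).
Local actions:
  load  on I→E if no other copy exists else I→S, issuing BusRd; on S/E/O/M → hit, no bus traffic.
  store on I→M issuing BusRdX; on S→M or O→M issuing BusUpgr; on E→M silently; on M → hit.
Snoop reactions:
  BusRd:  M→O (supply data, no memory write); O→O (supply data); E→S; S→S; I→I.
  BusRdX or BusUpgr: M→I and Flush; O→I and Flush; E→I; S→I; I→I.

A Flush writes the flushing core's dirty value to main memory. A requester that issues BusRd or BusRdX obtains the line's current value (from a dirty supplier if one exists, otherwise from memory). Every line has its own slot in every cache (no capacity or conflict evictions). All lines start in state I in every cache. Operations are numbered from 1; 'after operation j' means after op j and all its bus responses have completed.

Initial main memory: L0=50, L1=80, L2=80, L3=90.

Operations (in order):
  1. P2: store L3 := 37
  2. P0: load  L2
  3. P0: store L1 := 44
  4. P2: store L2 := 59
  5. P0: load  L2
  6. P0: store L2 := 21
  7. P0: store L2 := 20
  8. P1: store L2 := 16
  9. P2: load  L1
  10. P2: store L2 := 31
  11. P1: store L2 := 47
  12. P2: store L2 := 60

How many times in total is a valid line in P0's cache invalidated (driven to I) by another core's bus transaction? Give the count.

[1] P2: store L3 := 37 | P0:I, P1:I, P2:M(37) | bus: BusRdX
[2] P0: load  L2 | P0:E(80), P1:I, P2:I | bus: BusRd
[3] P0: store L1 := 44 | P0:M(44), P1:I, P2:I | bus: BusRdX
[4] P2: store L2 := 59 | P0:I, P1:I, P2:M(59) | bus: BusRdX
[5] P0: load  L2 | P0:S(59), P1:I, P2:O(59) | bus: BusRd
[6] P0: store L2 := 21 | P0:M(21), P1:I, P2:I | bus: BusUpgr,Flush
[7] P0: store L2 := 20 | P0:M(20), P1:I, P2:I | bus: none
[8] P1: store L2 := 16 | P0:I, P1:M(16), P2:I | bus: BusRdX,Flush
[9] P2: load  L1 | P0:O(44), P1:I, P2:S(44) | bus: BusRd
[10] P2: store L2 := 31 | P0:I, P1:I, P2:M(31) | bus: BusRdX,Flush
[11] P1: store L2 := 47 | P0:I, P1:M(47), P2:I | bus: BusRdX,Flush
[12] P2: store L2 := 60 | P0:I, P1:I, P2:M(60) | bus: BusRdX,Flush

invalidations = 2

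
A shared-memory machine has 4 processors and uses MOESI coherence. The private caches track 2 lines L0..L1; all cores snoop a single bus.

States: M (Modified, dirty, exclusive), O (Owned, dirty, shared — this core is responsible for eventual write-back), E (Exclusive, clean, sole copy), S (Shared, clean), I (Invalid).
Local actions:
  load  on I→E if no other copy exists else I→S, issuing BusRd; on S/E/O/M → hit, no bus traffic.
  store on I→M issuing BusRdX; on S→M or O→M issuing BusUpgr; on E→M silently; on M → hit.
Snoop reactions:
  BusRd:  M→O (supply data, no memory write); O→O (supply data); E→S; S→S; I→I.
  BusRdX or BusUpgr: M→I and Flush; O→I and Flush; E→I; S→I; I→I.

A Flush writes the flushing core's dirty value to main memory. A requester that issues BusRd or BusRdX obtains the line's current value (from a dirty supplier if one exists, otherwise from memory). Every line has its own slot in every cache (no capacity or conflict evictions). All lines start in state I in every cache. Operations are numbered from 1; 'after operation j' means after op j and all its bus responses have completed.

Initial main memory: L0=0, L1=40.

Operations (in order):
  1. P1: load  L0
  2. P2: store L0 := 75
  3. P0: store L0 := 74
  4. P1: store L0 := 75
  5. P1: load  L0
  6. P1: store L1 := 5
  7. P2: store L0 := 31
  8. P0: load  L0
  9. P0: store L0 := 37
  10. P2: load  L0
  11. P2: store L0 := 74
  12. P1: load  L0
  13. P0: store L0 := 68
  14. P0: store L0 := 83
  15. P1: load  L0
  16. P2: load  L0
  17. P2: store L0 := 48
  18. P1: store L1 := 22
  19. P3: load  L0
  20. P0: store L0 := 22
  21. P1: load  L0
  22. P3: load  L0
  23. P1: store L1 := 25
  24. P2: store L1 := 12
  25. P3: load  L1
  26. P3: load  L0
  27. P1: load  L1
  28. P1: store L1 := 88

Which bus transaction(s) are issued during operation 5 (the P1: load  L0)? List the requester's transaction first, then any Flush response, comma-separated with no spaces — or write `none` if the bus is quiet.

[1] P1: load  L0 | P0:I, P1:E(0), P2:I, P3:I | bus: BusRd
[2] P2: store L0 := 75 | P0:I, P1:I, P2:M(75), P3:I | bus: BusRdX
[3] P0: store L0 := 74 | P0:M(74), P1:I, P2:I, P3:I | bus: BusRdX,Flush
[4] P1: store L0 := 75 | P0:I, P1:M(75), P2:I, P3:I | bus: BusRdX,Flush
[5] P1: load  L0 | P0:I, P1:M(75), P2:I, P3:I | bus: none
[6] P1: store L1 := 5 | P0:I, P1:M(5), P2:I, P3:I | bus: BusRdX
[7] P2: store L0 := 31 | P0:I, P1:I, P2:M(31), P3:I | bus: BusRdX,Flush
[8] P0: load  L0 | P0:S(31), P1:I, P2:O(31), P3:I | bus: BusRd
[9] P0: store L0 := 37 | P0:M(37), P1:I, P2:I, P3:I | bus: BusUpgr,Flush
[10] P2: load  L0 | P0:O(37), P1:I, P2:S(37), P3:I | bus: BusRd
[11] P2: store L0 := 74 | P0:I, P1:I, P2:M(74), P3:I | bus: BusUpgr,Flush
[12] P1: load  L0 | P0:I, P1:S(74), P2:O(74), P3:I | bus: BusRd
[13] P0: store L0 := 68 | P0:M(68), P1:I, P2:I, P3:I | bus: BusRdX,Flush
[14] P0: store L0 := 83 | P0:M(83), P1:I, P2:I, P3:I | bus: none
[15] P1: load  L0 | P0:O(83), P1:S(83), P2:I, P3:I | bus: BusRd
[16] P2: load  L0 | P0:O(83), P1:S(83), P2:S(83), P3:I | bus: BusRd
[17] P2: store L0 := 48 | P0:I, P1:I, P2:M(48), P3:I | bus: BusUpgr,Flush
[18] P1: store L1 := 22 | P0:I, P1:M(22), P2:I, P3:I | bus: none
[19] P3: load  L0 | P0:I, P1:I, P2:O(48), P3:S(48) | bus: BusRd
[20] P0: store L0 := 22 | P0:M(22), P1:I, P2:I, P3:I | bus: BusRdX,Flush
[21] P1: load  L0 | P0:O(22), P1:S(22), P2:I, P3:I | bus: BusRd
[22] P3: load  L0 | P0:O(22), P1:S(22), P2:I, P3:S(22) | bus: BusRd
[23] P1: store L1 := 25 | P0:I, P1:M(25), P2:I, P3:I | bus: none
[24] P2: store L1 := 12 | P0:I, P1:I, P2:M(12), P3:I | bus: BusRdX,Flush
[25] P3: load  L1 | P0:I, P1:I, P2:O(12), P3:S(12) | bus: BusRd
[26] P3: load  L0 | P0:O(22), P1:S(22), P2:I, P3:S(22) | bus: none
[27] P1: load  L1 | P0:I, P1:S(12), P2:O(12), P3:S(12) | bus: BusRd
[28] P1: store L1 := 88 | P0:I, P1:M(88), P2:I, P3:I | bus: BusUpgr,Flush

bus = none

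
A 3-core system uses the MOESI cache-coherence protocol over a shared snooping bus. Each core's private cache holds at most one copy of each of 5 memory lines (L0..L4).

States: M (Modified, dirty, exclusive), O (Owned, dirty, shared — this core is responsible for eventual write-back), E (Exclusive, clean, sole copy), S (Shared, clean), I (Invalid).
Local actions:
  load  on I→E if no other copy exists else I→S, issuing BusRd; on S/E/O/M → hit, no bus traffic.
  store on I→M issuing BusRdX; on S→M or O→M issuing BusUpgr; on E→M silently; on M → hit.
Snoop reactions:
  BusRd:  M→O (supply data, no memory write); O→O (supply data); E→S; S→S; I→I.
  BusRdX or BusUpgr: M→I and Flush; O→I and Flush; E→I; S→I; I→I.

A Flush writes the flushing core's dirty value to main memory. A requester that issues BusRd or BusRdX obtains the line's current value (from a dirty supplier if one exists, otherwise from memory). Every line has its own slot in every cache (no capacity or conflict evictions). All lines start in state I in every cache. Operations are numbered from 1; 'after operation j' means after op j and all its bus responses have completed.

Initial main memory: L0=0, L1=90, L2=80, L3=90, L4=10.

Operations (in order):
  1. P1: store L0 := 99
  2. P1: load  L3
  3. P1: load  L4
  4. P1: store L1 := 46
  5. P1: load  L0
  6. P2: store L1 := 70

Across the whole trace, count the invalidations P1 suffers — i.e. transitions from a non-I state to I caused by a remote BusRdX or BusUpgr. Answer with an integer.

step 1: P1: store L0 := 99  ⟶  IMI  (L0)  txn=BusRdX  M[L0]=0
step 2: P1: load  L3  ⟶  IEI  (L3)  txn=BusRd  M[L3]=90
step 3: P1: load  L4  ⟶  IEI  (L4)  txn=BusRd  M[L4]=10
step 4: P1: store L1 := 46  ⟶  IMI  (L1)  txn=BusRdX  M[L1]=90
step 5: P1: load  L0  ⟶  IMI  (L0)  txn=∅  M[L0]=0
step 6: P2: store L1 := 70  ⟶  IIM  (L1)  txn=BusRdX+Flush  M[L1]=46

invalidations = 1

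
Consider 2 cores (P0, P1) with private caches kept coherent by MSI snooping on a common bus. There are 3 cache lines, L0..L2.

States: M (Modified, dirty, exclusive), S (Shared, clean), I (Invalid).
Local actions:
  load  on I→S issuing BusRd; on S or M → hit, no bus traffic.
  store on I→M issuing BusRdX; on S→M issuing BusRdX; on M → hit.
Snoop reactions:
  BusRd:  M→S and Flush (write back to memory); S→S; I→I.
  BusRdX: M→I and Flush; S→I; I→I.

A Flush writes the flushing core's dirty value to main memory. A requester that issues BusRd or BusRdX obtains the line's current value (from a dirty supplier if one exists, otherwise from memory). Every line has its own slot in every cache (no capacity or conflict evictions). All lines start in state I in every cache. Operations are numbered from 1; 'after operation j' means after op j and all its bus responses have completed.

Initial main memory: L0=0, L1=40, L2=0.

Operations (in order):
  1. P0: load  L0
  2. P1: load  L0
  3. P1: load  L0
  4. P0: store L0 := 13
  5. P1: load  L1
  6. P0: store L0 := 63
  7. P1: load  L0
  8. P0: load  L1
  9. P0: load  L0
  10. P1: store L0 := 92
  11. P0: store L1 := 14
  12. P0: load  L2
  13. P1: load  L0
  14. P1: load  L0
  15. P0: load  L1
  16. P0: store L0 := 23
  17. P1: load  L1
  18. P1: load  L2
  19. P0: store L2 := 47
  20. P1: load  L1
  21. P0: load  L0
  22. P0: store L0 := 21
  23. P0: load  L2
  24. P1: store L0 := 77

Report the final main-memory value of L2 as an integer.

1. P0: load  L0  bus=[BusRd]  L0: P0=S P1=I  mem[L0]=0
2. P1: load  L0  bus=[BusRd]  L0: P0=S P1=S  mem[L0]=0
3. P1: load  L0  bus=[-]  L0: P0=S P1=S  mem[L0]=0
4. P0: store L0 := 13  bus=[BusRdX]  L0: P0=M P1=I  mem[L0]=0
5. P1: load  L1  bus=[BusRd]  L1: P0=I P1=S  mem[L1]=40
6. P0: store L0 := 63  bus=[-]  L0: P0=M P1=I  mem[L0]=0
7. P1: load  L0  bus=[BusRd,Flush]  L0: P0=S P1=S  mem[L0]=63
8. P0: load  L1  bus=[BusRd]  L1: P0=S P1=S  mem[L1]=40
9. P0: load  L0  bus=[-]  L0: P0=S P1=S  mem[L0]=63
10. P1: store L0 := 92  bus=[BusRdX]  L0: P0=I P1=M  mem[L0]=63
11. P0: store L1 := 14  bus=[BusRdX]  L1: P0=M P1=I  mem[L1]=40
12. P0: load  L2  bus=[BusRd]  L2: P0=S P1=I  mem[L2]=0
13. P1: load  L0  bus=[-]  L0: P0=I P1=M  mem[L0]=63
14. P1: load  L0  bus=[-]  L0: P0=I P1=M  mem[L0]=63
15. P0: load  L1  bus=[-]  L1: P0=M P1=I  mem[L1]=40
16. P0: store L0 := 23  bus=[BusRdX,Flush]  L0: P0=M P1=I  mem[L0]=92
17. P1: load  L1  bus=[BusRd,Flush]  L1: P0=S P1=S  mem[L1]=14
18. P1: load  L2  bus=[BusRd]  L2: P0=S P1=S  mem[L2]=0
19. P0: store L2 := 47  bus=[BusRdX]  L2: P0=M P1=I  mem[L2]=0
20. P1: load  L1  bus=[-]  L1: P0=S P1=S  mem[L1]=14
21. P0: load  L0  bus=[-]  L0: P0=M P1=I  mem[L0]=92
22. P0: store L0 := 21  bus=[-]  L0: P0=M P1=I  mem[L0]=92
23. P0: load  L2  bus=[-]  L2: P0=M P1=I  mem[L2]=0
24. P1: store L0 := 77  bus=[BusRdX,Flush]  L0: P0=I P1=M  mem[L0]=21

memory[L2] = 0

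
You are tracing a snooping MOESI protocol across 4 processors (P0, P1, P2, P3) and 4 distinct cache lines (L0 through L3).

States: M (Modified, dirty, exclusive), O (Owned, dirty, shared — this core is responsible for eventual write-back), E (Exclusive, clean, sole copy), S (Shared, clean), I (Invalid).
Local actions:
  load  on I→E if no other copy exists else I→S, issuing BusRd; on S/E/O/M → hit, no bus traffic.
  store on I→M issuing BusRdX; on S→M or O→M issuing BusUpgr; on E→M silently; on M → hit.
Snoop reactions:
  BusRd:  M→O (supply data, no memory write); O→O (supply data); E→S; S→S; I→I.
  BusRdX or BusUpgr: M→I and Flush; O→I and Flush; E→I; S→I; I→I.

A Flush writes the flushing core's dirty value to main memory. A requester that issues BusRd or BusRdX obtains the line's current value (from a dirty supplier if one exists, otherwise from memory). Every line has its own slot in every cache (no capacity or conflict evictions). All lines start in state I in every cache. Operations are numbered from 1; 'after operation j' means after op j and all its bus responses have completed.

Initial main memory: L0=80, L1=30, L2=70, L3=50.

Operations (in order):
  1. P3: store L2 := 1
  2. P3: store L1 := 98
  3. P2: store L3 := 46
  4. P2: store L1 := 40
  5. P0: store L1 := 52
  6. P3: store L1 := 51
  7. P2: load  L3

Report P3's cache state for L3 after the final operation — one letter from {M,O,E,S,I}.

1. P3: store L2 := 1  bus=[BusRdX]  L2: P0=I P1=I P2=I P3=M  mem[L2]=70
2. P3: store L1 := 98  bus=[BusRdX]  L1: P0=I P1=I P2=I P3=M  mem[L1]=30
3. P2: store L3 := 46  bus=[BusRdX]  L3: P0=I P1=I P2=M P3=I  mem[L3]=50
4. P2: store L1 := 40  bus=[BusRdX,Flush]  L1: P0=I P1=I P2=M P3=I  mem[L1]=98
5. P0: store L1 := 52  bus=[BusRdX,Flush]  L1: P0=M P1=I P2=I P3=I  mem[L1]=40
6. P3: store L1 := 51  bus=[BusRdX,Flush]  L1: P0=I P1=I P2=I P3=M  mem[L1]=52
7. P2: load  L3  bus=[-]  L3: P0=I P1=I P2=M P3=I  mem[L3]=50

state = I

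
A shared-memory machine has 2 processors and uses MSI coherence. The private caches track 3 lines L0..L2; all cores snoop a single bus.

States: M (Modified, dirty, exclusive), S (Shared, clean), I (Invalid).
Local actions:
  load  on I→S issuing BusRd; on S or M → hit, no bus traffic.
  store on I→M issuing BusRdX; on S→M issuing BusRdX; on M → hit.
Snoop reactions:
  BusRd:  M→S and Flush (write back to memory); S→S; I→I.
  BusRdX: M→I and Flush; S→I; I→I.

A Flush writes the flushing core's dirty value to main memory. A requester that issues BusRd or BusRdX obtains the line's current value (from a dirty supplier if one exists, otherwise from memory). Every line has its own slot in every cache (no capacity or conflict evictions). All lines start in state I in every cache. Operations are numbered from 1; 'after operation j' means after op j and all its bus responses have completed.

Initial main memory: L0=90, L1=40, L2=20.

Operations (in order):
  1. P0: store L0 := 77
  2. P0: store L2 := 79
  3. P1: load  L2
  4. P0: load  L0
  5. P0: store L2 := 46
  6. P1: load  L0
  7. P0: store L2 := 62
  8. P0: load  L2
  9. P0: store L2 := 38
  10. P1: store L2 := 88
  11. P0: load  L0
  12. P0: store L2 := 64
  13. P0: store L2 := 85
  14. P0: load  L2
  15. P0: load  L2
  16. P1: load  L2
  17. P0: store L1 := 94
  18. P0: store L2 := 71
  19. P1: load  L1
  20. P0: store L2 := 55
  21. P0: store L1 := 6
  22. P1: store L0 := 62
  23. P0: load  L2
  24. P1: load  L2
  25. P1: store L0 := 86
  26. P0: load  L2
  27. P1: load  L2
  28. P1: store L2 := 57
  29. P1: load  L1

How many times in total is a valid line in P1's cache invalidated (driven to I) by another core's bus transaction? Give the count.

step 1: P0: store L0 := 77  ⟶  MI  (L0)  txn=BusRdX  M[L0]=90
step 2: P0: store L2 := 79  ⟶  MI  (L2)  txn=BusRdX  M[L2]=20
step 3: P1: load  L2  ⟶  SS  (L2)  txn=BusRd+Flush  M[L2]=79
step 4: P0: load  L0  ⟶  MI  (L0)  txn=∅  M[L0]=90
step 5: P0: store L2 := 46  ⟶  MI  (L2)  txn=BusRdX  M[L2]=79
step 6: P1: load  L0  ⟶  SS  (L0)  txn=BusRd+Flush  M[L0]=77
step 7: P0: store L2 := 62  ⟶  MI  (L2)  txn=∅  M[L2]=79
step 8: P0: load  L2  ⟶  MI  (L2)  txn=∅  M[L2]=79
step 9: P0: store L2 := 38  ⟶  MI  (L2)  txn=∅  M[L2]=79
step 10: P1: store L2 := 88  ⟶  IM  (L2)  txn=BusRdX+Flush  M[L2]=38
step 11: P0: load  L0  ⟶  SS  (L0)  txn=∅  M[L0]=77
step 12: P0: store L2 := 64  ⟶  MI  (L2)  txn=BusRdX+Flush  M[L2]=88
step 13: P0: store L2 := 85  ⟶  MI  (L2)  txn=∅  M[L2]=88
step 14: P0: load  L2  ⟶  MI  (L2)  txn=∅  M[L2]=88
step 15: P0: load  L2  ⟶  MI  (L2)  txn=∅  M[L2]=88
step 16: P1: load  L2  ⟶  SS  (L2)  txn=BusRd+Flush  M[L2]=85
step 17: P0: store L1 := 94  ⟶  MI  (L1)  txn=BusRdX  M[L1]=40
step 18: P0: store L2 := 71  ⟶  MI  (L2)  txn=BusRdX  M[L2]=85
step 19: P1: load  L1  ⟶  SS  (L1)  txn=BusRd+Flush  M[L1]=94
step 20: P0: store L2 := 55  ⟶  MI  (L2)  txn=∅  M[L2]=85
step 21: P0: store L1 := 6  ⟶  MI  (L1)  txn=BusRdX  M[L1]=94
step 22: P1: store L0 := 62  ⟶  IM  (L0)  txn=BusRdX  M[L0]=77
step 23: P0: load  L2  ⟶  MI  (L2)  txn=∅  M[L2]=85
step 24: P1: load  L2  ⟶  SS  (L2)  txn=BusRd+Flush  M[L2]=55
step 25: P1: store L0 := 86  ⟶  IM  (L0)  txn=∅  M[L0]=77
step 26: P0: load  L2  ⟶  SS  (L2)  txn=∅  M[L2]=55
step 27: P1: load  L2  ⟶  SS  (L2)  txn=∅  M[L2]=55
step 28: P1: store L2 := 57  ⟶  IM  (L2)  txn=BusRdX  M[L2]=55
step 29: P1: load  L1  ⟶  SS  (L1)  txn=BusRd+Flush  M[L1]=6

invalidations = 4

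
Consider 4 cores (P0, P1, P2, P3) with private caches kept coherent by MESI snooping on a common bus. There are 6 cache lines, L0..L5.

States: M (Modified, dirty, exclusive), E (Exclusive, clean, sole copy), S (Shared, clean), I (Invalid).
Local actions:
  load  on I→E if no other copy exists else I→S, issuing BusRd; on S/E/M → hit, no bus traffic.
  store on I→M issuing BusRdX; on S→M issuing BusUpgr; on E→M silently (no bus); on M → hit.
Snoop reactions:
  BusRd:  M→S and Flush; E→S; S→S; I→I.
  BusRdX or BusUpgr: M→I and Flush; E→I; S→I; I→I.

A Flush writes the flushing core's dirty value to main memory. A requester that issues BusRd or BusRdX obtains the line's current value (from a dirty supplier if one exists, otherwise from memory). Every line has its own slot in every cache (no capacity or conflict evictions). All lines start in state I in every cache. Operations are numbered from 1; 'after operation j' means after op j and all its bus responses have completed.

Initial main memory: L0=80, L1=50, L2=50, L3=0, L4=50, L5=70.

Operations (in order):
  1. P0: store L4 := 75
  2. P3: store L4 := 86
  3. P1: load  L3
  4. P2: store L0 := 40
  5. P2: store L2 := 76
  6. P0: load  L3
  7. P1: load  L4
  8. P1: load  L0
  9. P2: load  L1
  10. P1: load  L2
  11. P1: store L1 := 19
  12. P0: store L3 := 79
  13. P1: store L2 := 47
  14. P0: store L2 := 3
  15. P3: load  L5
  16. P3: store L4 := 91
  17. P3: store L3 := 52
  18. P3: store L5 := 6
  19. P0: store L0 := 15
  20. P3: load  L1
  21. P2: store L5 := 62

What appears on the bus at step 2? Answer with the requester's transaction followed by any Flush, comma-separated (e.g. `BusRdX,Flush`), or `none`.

  op1 P0: store L4 := 75 → M/I/I/I on L4; bus BusRdX; mem=50
  op2 P3: store L4 := 86 → I/I/I/M on L4; bus BusRdX Flush; mem=75
  op3 P1: load  L3 → I/E/I/I on L3; bus BusRd; mem=0
  op4 P2: store L0 := 40 → I/I/M/I on L0; bus BusRdX; mem=80
  op5 P2: store L2 := 76 → I/I/M/I on L2; bus BusRdX; mem=50
  op6 P0: load  L3 → S/S/I/I on L3; bus BusRd; mem=0
  op7 P1: load  L4 → I/S/I/S on L4; bus BusRd Flush; mem=86
  op8 P1: load  L0 → I/S/S/I on L0; bus BusRd Flush; mem=40
  op9 P2: load  L1 → I/I/E/I on L1; bus BusRd; mem=50
  op10 P1: load  L2 → I/S/S/I on L2; bus BusRd Flush; mem=76
  op11 P1: store L1 := 19 → I/M/I/I on L1; bus BusRdX; mem=50
  op12 P0: store L3 := 79 → M/I/I/I on L3; bus BusUpgr; mem=0
  op13 P1: store L2 := 47 → I/M/I/I on L2; bus BusUpgr; mem=76
  op14 P0: store L2 := 3 → M/I/I/I on L2; bus BusRdX Flush; mem=47
  op15 P3: load  L5 → I/I/I/E on L5; bus BusRd; mem=70
  op16 P3: store L4 := 91 → I/I/I/M on L4; bus BusUpgr; mem=86
  op17 P3: store L3 := 52 → I/I/I/M on L3; bus BusRdX Flush; mem=79
  op18 P3: store L5 := 6 → I/I/I/M on L5; bus (none); mem=70
  op19 P0: store L0 := 15 → M/I/I/I on L0; bus BusRdX; mem=40
  op20 P3: load  L1 → I/S/I/S on L1; bus BusRd Flush; mem=19
  op21 P2: store L5 := 62 → I/I/M/I on L5; bus BusRdX Flush; mem=6

bus = BusRdX,Flush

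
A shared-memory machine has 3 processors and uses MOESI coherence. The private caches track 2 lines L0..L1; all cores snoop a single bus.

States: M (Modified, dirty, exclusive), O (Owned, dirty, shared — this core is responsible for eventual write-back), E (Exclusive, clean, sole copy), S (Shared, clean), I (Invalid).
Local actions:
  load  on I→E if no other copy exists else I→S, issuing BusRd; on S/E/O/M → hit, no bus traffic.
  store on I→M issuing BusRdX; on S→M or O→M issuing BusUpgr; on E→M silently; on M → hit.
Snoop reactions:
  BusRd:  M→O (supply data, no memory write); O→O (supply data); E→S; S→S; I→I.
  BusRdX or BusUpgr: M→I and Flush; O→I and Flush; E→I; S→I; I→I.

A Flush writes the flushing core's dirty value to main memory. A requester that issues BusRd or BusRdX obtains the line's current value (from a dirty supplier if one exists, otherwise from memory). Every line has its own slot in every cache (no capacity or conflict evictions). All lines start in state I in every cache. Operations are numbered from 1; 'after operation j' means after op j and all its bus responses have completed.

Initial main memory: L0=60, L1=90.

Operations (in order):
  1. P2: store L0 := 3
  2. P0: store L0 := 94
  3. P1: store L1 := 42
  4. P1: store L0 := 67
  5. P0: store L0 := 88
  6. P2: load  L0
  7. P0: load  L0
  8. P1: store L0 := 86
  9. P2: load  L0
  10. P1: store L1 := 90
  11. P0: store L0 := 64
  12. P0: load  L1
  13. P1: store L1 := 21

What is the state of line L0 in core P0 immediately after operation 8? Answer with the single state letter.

  op1 P2: store L0 := 3 → I/I/M on L0; bus BusRdX; mem=60
  op2 P0: store L0 := 94 → M/I/I on L0; bus BusRdX Flush; mem=3
  op3 P1: store L1 := 42 → I/M/I on L1; bus BusRdX; mem=90
  op4 P1: store L0 := 67 → I/M/I on L0; bus BusRdX Flush; mem=94
  op5 P0: store L0 := 88 → M/I/I on L0; bus BusRdX Flush; mem=67
  op6 P2: load  L0 → O/I/S on L0; bus BusRd; mem=67
  op7 P0: load  L0 → O/I/S on L0; bus (none); mem=67
  op8 P1: store L0 := 86 → I/M/I on L0; bus BusRdX Flush; mem=88
  op9 P2: load  L0 → I/O/S on L0; bus BusRd; mem=88
  op10 P1: store L1 := 90 → I/M/I on L1; bus (none); mem=90
  op11 P0: store L0 := 64 → M/I/I on L0; bus BusRdX Flush; mem=86
  op12 P0: load  L1 → S/O/I on L1; bus BusRd; mem=90
  op13 P1: store L1 := 21 → I/M/I on L1; bus BusUpgr; mem=90

state = I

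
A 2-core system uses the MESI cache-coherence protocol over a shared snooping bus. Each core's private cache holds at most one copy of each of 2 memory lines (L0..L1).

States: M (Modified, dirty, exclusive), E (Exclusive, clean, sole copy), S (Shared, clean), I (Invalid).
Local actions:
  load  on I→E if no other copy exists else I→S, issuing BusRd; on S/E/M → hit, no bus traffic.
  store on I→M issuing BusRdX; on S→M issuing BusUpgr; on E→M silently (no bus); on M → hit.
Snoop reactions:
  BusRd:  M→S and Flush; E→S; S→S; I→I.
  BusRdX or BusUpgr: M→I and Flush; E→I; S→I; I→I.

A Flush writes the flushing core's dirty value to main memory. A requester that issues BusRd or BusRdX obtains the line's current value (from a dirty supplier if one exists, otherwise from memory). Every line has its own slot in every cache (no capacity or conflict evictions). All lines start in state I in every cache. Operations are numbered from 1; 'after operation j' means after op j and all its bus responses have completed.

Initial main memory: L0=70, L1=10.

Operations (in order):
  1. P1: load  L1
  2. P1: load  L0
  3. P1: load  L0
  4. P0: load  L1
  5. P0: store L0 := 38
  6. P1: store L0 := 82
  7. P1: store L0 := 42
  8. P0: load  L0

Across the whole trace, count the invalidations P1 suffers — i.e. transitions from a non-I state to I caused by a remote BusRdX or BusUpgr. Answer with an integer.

invalidations = 1

1. P1: load  L1  bus=[BusRd]  L1: P0=I P1=E  mem[L1]=10
2. P1: load  L0  bus=[BusRd]  L0: P0=I P1=E  mem[L0]=70
3. P1: load  L0  bus=[-]  L0: P0=I P1=E  mem[L0]=70
4. P0: load  L1  bus=[BusRd]  L1: P0=S P1=S  mem[L1]=10
5. P0: store L0 := 38  bus=[BusRdX]  L0: P0=M P1=I  mem[L0]=70
6. P1: store L0 := 82  bus=[BusRdX,Flush]  L0: P0=I P1=M  mem[L0]=38
7. P1: store L0 := 42  bus=[-]  L0: P0=I P1=M  mem[L0]=38
8. P0: load  L0  bus=[BusRd,Flush]  L0: P0=S P1=S  mem[L0]=42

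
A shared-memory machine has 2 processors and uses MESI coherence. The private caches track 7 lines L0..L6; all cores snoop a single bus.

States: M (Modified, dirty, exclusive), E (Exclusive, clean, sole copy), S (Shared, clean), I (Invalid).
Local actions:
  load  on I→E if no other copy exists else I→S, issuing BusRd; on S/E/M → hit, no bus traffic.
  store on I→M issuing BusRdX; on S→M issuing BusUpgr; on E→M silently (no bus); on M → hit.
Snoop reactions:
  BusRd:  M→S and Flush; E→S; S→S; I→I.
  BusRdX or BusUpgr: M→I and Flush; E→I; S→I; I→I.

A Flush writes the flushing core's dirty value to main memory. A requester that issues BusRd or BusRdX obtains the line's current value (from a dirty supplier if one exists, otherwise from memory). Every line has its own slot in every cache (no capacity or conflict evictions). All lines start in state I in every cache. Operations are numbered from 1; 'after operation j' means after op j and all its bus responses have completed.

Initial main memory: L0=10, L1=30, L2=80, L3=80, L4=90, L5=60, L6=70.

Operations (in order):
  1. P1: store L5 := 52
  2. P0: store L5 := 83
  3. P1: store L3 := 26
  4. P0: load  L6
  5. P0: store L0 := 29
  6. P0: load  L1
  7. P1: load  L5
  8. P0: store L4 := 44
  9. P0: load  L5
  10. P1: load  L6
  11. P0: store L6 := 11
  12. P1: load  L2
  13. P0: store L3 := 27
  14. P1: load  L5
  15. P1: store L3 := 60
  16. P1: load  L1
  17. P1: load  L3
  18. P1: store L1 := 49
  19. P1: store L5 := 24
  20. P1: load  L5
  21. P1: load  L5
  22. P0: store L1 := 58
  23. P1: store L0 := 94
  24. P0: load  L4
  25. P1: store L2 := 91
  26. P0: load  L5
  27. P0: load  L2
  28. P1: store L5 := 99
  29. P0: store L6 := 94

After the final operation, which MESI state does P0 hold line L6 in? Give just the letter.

  op1 P1: store L5 := 52 → I/M on L5; bus BusRdX; mem=60
  op2 P0: store L5 := 83 → M/I on L5; bus BusRdX Flush; mem=52
  op3 P1: store L3 := 26 → I/M on L3; bus BusRdX; mem=80
  op4 P0: load  L6 → E/I on L6; bus BusRd; mem=70
  op5 P0: store L0 := 29 → M/I on L0; bus BusRdX; mem=10
  op6 P0: load  L1 → E/I on L1; bus BusRd; mem=30
  op7 P1: load  L5 → S/S on L5; bus BusRd Flush; mem=83
  op8 P0: store L4 := 44 → M/I on L4; bus BusRdX; mem=90
  op9 P0: load  L5 → S/S on L5; bus (none); mem=83
  op10 P1: load  L6 → S/S on L6; bus BusRd; mem=70
  op11 P0: store L6 := 11 → M/I on L6; bus BusUpgr; mem=70
  op12 P1: load  L2 → I/E on L2; bus BusRd; mem=80
  op13 P0: store L3 := 27 → M/I on L3; bus BusRdX Flush; mem=26
  op14 P1: load  L5 → S/S on L5; bus (none); mem=83
  op15 P1: store L3 := 60 → I/M on L3; bus BusRdX Flush; mem=27
  op16 P1: load  L1 → S/S on L1; bus BusRd; mem=30
  op17 P1: load  L3 → I/M on L3; bus (none); mem=27
  op18 P1: store L1 := 49 → I/M on L1; bus BusUpgr; mem=30
  op19 P1: store L5 := 24 → I/M on L5; bus BusUpgr; mem=83
  op20 P1: load  L5 → I/M on L5; bus (none); mem=83
  op21 P1: load  L5 → I/M on L5; bus (none); mem=83
  op22 P0: store L1 := 58 → M/I on L1; bus BusRdX Flush; mem=49
  op23 P1: store L0 := 94 → I/M on L0; bus BusRdX Flush; mem=29
  op24 P0: load  L4 → M/I on L4; bus (none); mem=90
  op25 P1: store L2 := 91 → I/M on L2; bus (none); mem=80
  op26 P0: load  L5 → S/S on L5; bus BusRd Flush; mem=24
  op27 P0: load  L2 → S/S on L2; bus BusRd Flush; mem=91
  op28 P1: store L5 := 99 → I/M on L5; bus BusUpgr; mem=24
  op29 P0: store L6 := 94 → M/I on L6; bus (none); mem=70

state = M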